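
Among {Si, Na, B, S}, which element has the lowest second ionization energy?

IE_2 is the cost of taking one more electron from the +1 cation: Si⁺ still has 3 valence electrons; Na⁺ is the bare [Ne] core; B⁺ still has 2 valence electrons; S⁺ still has 5 valence electrons.
Pulling an electron out of a noble-gas core costs far more than removing a remaining valence electron, so Na sits at the high end of IE_2.
Valence configurations: Si⁺ [Ne]3s²3p¹, B⁺ [He]2s², S⁺ [Ne]3s²3p³.
The numbers (kJ/mol): Si 1577, Na 4562, B 2427, S 2252.
Putting it together, IE_2: Si < S < B < Na.

Si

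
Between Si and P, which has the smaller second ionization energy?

The second ionization energy removes an electron from the +1 ion. For each element: Si⁺ still has 3 valence electrons; P⁺ still has 4 valence electrons.
All are still removing valence electrons, so compare the +1 ions as you would atoms: IE_2 generally rises across a period (higher Z_eff) and falls down a group (larger shell), subject to the usual subshell exceptions.
Valence configurations: Si⁺ [Ne]3s²3p¹, P⁺ [Ne]3s²3p².
Tabulated IE_2 (kJ/mol): Si 1577, P 1907.
So the second ionization energies run Si < P.

Si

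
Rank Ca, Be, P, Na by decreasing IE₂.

The second ionization energy removes an electron from the +1 ion. For each element: Ca⁺ still has 1 valence electron; Be⁺ still has 1 valence electron; P⁺ still has 4 valence electrons; Na⁺ is the bare [Ne] core.
Pulling an electron out of a noble-gas core costs far more than removing a remaining valence electron, so Na sits at the high end of IE_2.
Valence configurations: Ca⁺ [Ar]4s¹, Be⁺ [He]2s¹, P⁺ [Ne]3s²3p².
Approximate IE_2 values (kJ/mol): Ca 1145, Be 1757, P 1907, Na 4562.
So the second ionization energies run Ca < Be < P < Na.

Na > P > Be > Ca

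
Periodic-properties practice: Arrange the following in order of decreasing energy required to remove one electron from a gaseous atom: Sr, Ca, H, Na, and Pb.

H is in period 1, group 1; Na is in period 3, group 1; Ca is in period 4, group 2; Sr is in period 5, group 2; Pb is in period 6, group 14.
IE₁ increases left→right with effective nuclear charge and decreases top→bottom as the valence shell moves farther out.
Neither a single period nor a single group — weigh both effects.
Sr > Na: the two effects oppose for this pair; the across-period effect wins (550 vs 496 kJ/mol).
Ca > Sr: they share group 2; the group trend gives Ca the larger value.
Pb > Ca: period and group pull opposite ways; the across-period shift dominates (716 vs 590 kJ/mol).
H > Pb: the two effects oppose for this pair; the down-group effect wins (1312 vs 716 kJ/mol).
Approximate values (kJ/mol): H 1312, Na 496, Ca 590, Sr 550, Pb 716.
So from highest to lowest: H > Pb > Ca > Sr > Na.

H > Pb > Ca > Sr > Na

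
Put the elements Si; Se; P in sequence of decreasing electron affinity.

Si is in period 3, group 14; P is in period 3, group 15; Se is in period 4, group 16.
EA tends to increase across a period and decrease down a group, though the pattern is less regular than for IE or radius.
Neither a single period nor a single group — weigh both effects.
Si > P: this pair runs against the simple trend — see the exception note.
Se > Si: period and group pull opposite ways; the across-period shift dominates (195 vs 134 kJ/mol).
Note the exception: Si has a higher electron affinity than P, contrary to the simple trend — adding an electron to P's half-filled 3p³ is unfavourable, so Si (3p²) has the more exothermic EA.
Tabulated electron affinity (kJ/mol): Si 134, P 72, Se 195.
So from highest to lowest: Se > Si > P.

Se, Si, P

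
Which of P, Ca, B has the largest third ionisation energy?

IE_3 is the cost of taking one more electron from the +2 cation: P²⁺ still has 3 valence electrons; Ca²⁺ is the bare [Ar] core; B²⁺ still has 1 valence electron.
Pulling an electron out of a noble-gas core costs far more than removing a remaining valence electron, so Ca sits at the high end of IE_3.
Valence configurations: P²⁺ [Ne]3s²3p¹, B²⁺ [He]2s¹.
The numbers (kJ/mol): P 2914, Ca 4912, B 3660.
Putting it together, IE_3: P < B < Ca.

Ca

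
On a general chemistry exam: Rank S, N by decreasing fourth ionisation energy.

N > S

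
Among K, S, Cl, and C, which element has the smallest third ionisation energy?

S

Consider each +2 ion: K²⁺ is already 1 electron into the core; S²⁺ still has 4 valence electrons; Cl²⁺ still has 5 valence electrons; C²⁺ still has 2 valence electrons.
Usually core removal costs more than valence removal, but here the competition is close: a tightly held n=2 valence electron can cost more to remove than an n=3 core electron, so the actual values have to decide it.
Valence configurations: S²⁺ [Ne]3s²3p², Cl²⁺ [Ne]3s²3p³, C²⁺ [He]2s².
Tabulated IE_3 (kJ/mol): K 4420, S 3357, Cl 3822, C 4620.
Putting it together, IE_3: S < Cl < K < C.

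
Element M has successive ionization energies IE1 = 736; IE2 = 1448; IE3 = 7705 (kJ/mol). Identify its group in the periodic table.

Group 2

Look for the largest jump between consecutive ionization energies: IE3/IE2 ≈ 5.3, far larger than any earlier ratio.
That jump marks the point where a core electron is being removed. So the atom has 2 valence electrons.
A main-group element with 2 valence electrons is in group 2.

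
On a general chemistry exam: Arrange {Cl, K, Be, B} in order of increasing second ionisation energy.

Be, Cl, B, K

Consider each +1 ion: Cl⁺ still has 6 valence electrons; K⁺ is the bare [Ar] core; Be⁺ still has 1 valence electron; B⁺ still has 2 valence electrons.
Pulling an electron out of a noble-gas core costs far more than removing a remaining valence electron, so K sits at the high end of IE_2.
Valence configurations: Cl⁺ [Ne]3s²3p⁴, Be⁺ [He]2s¹, B⁺ [He]2s².
Approximate IE_2 values (kJ/mol): Cl 2298, K 3052, Be 1757, B 2427.
Hence IE_2: Be < Cl < B < K.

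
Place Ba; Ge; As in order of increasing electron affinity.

Ge is in period 4, group 14; As is in period 4, group 15; Ba is in period 6, group 2.
EA tends to increase across a period and decrease down a group, though the pattern is less regular than for IE or radius.
Neither a single period nor a single group — weigh both effects.
As > Ba: both effects reinforce here, so As is clearly the higher of the two.
Ge > As: this pair runs against the simple trend — see the exception note.
Note the exception: Ge has a higher electron affinity than As, contrary to the simple trend — adding an electron to As's half-filled 4p³ is unfavourable, so Ge (4p²) has the more exothermic EA.
Tabulated electron affinity (kJ/mol): Ge 119, As 78, Ba 14.
So from lowest to highest: Ba < As < Ge.

Ba < As < Ge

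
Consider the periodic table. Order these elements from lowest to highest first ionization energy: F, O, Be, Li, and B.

Li is in period 2, group 1; Be is in period 2, group 2; B is in period 2, group 13; O is in period 2, group 16; F is in period 2, group 17.
Across a period the outer electron is held more tightly (higher IE₁); down a group it sits in a higher shell, more shielded, and comes off more easily.
All lie in period 2; the across-period trend (first ionization energy increases left to right) applies, with the exception below.
Note the exception: Be has a higher first ionization energy than B, contrary to the simple trend — removing B's lone 2p electron is easier than breaking Be's filled 2s².
For reference (kJ/mol): Li 520, Be 900, B 801, O 1314, F 1681.
So from lowest to highest: Li < B < Be < O < F.

Li < B < Be < O < F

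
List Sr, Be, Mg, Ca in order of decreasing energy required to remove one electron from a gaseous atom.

Be is in period 2, group 2; Mg is in period 3, group 2; Ca is in period 4, group 2; Sr is in period 5, group 2.
Removing the outermost electron gets harder across a period and easier down a group.
All are in group 2, so first ionization energy increases up the group.
So from highest to lowest: Be > Mg > Ca > Sr.

Be, Mg, Ca, Sr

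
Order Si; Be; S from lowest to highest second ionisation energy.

Si, Be, S

IE_2 is the cost of taking one more electron from the +1 cation: Si⁺ still has 3 valence electrons; Be⁺ still has 1 valence electron; S⁺ still has 5 valence electrons.
All are still removing valence electrons, so compare the +1 ions as you would atoms: IE_2 generally rises across a period (higher Z_eff) and falls down a group (larger shell), subject to the usual subshell exceptions.
Valence configurations: Si⁺ [Ne]3s²3p¹, Be⁺ [He]2s¹, S⁺ [Ne]3s²3p³.
Approximate IE_2 values (kJ/mol): Si 1577, Be 1757, S 2252.
Putting it together, IE_2: Si < Be < S.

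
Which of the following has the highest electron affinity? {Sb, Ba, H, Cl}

Cl

Atoms with high Z_eff and room in the valence shell (especially the halogens) have the most exothermic electron affinities.
Here both period and group differ, so the two effects have to be weighed against each other.
H > Ba: period and group pull opposite ways; the down-group shift dominates (73 vs 14 kJ/mol).
Sb > H: the two effects oppose for this pair; the across-period effect wins (103 vs 73 kJ/mol).
Cl > Sb: both effects reinforce here, so Cl is clearly the higher of the two.
For reference (kJ/mol): H 73, Cl 349, Sb 103, Ba 14.
The highest electron affinity among these belongs to Cl.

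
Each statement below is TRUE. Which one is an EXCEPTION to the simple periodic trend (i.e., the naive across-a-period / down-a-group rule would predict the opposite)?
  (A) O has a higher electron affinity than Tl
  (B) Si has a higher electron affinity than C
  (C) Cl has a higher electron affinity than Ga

(B)

The general trend: electron affinity increases across a period and decreases down a group.
(A) O (period 2, group 16) vs Tl (period 6, group 13): the stated order agrees with the simple trend.
(B) Si (period 3, group 14) vs C (period 2, group 14): the stated order contradicts the simple trend.
(C) Cl (period 3, group 17) vs Ga (period 4, group 13): the stated order agrees with the simple trend.
The exception is (B): Si's larger, more diffuse 3p orbitals accept an added electron slightly more readily than C's compact 2p.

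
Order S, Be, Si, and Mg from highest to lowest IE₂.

S, Be, Si, Mg

Consider each +1 ion: S⁺ still has 5 valence electrons; Be⁺ still has 1 valence electron; Si⁺ still has 3 valence electrons; Mg⁺ still has 1 valence electron.
All are still removing valence electrons, so compare the +1 ions as you would atoms: IE_2 generally rises across a period (higher Z_eff) and falls down a group (larger shell), subject to the usual subshell exceptions.
Valence configurations: S⁺ [Ne]3s²3p³, Be⁺ [He]2s¹, Si⁺ [Ne]3s²3p¹, Mg⁺ [Ne]3s¹.
The numbers (kJ/mol): S 2252, Be 1757, Si 1577, Mg 1451.
Overall IE_2 order: Mg < Si < Be < S.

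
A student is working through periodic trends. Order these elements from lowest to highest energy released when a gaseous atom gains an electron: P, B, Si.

B < P < Si

B is in period 2, group 13; Si is in period 3, group 14; P is in period 3, group 15.
Adding an electron releases more energy for atoms nearer the top right (short of the noble gases).
Neither a single period nor a single group — weigh both effects.
P > B: period and group pull opposite ways; the across-period shift dominates (72 vs 27 kJ/mol).
Si > P: this pair runs against the simple trend — see the exception note.
Note the exception: Si has a higher electron affinity than P, contrary to the simple trend — adding an electron to P's half-filled 3p³ is unfavourable, so Si (3p²) has the more exothermic EA.
For reference (kJ/mol): B 27, Si 134, P 72.
So from lowest to highest: B < P < Si.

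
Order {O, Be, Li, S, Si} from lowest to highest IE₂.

Consider each +1 ion: O⁺ still has 5 valence electrons; Be⁺ still has 1 valence electron; Li⁺ is the bare [He] core; S⁺ still has 5 valence electrons; Si⁺ still has 3 valence electrons.
Core electrons are held far more tightly than valence electrons, so Li tops the IE_2 order.
Valence configurations: O⁺ [He]2s²2p³, Be⁺ [He]2s¹, S⁺ [Ne]3s²3p³, Si⁺ [Ne]3s²3p¹.
Approximate IE_2 values (kJ/mol): O 3388, Be 1757, Li 7298, S 2252, Si 1577.
Hence IE_2: Si < Be < S < O < Li.

Si < Be < S < O < Li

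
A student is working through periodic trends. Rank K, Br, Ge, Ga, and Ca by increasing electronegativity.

K < Ca < Ga < Ge < Br

K is in period 4, group 1; Ca is in period 4, group 2; Ga is in period 4, group 13; Ge is in period 4, group 14; Br is in period 4, group 17.
EN rises left→right (higher Z_eff, smaller atoms) and falls top→bottom (larger, more shielded atoms).
All lie in period 4, so electronegativity increases left to right.
So from lowest to highest: K < Ca < Ga < Ge < Br.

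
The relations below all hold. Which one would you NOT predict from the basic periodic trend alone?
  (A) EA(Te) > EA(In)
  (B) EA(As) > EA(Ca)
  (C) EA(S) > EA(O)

(C)

The general trend: electron affinity increases across a period and decreases down a group.
(A) Te (period 5, group 16) vs In (period 5, group 13): the stated order agrees with the simple trend.
(B) As (period 4, group 15) vs Ca (period 4, group 2): the stated order agrees with the simple trend.
(C) S (period 3, group 16) vs O (period 2, group 16): the stated order contradicts the simple trend.
The exception is (C): the compact 2p subshell of O repels the added electron more than S's larger 3p does.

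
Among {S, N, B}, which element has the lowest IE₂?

S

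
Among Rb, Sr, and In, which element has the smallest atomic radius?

Rb is in period 5, group 1; Sr is in period 5, group 2; In is in period 5, group 13.
Radius decreases left→right (rising Z_eff, same n) and increases top→bottom (higher n).
All lie in period 5, so atomic radius increases right to left.
The smallest atomic radius among these belongs to In.

In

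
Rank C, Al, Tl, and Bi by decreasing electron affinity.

C is in period 2, group 14; Al is in period 3, group 13; Tl is in period 6, group 13; Bi is in period 6, group 15.
Electron affinity generally becomes more exothermic across a period toward the halogens and less exothermic down a group.
These span different periods and groups, so the two trends combine.
Al > Tl: they share group 13; the group trend gives Al the larger value.
Bi > Al: the two effects oppose for this pair; the across-period effect wins (91 vs 42 kJ/mol).
C > Bi: period and group pull opposite ways; the down-group shift dominates (122 vs 91 kJ/mol).
For reference (kJ/mol): C 122, Al 42, Tl 19, Bi 91.
So from highest to lowest: C > Bi > Al > Tl.

C > Bi > Al > Tl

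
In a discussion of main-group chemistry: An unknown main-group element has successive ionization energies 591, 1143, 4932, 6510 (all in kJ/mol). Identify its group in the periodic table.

Group 2

Look for the largest jump between consecutive ionization energies: IE3/IE2 ≈ 4.3, far larger than any earlier ratio.
That jump marks the point where a core electron is being removed. So the atom has 2 valence electrons.
A main-group element with 2 valence electrons is in group 2.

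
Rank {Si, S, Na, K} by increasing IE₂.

After 1 electron has been removed, what remains? Si⁺ still has 3 valence electrons; S⁺ still has 5 valence electrons; Na⁺ is the bare [Ne] core; K⁺ is the bare [Ar] core.
Breaking into a closed-shell core is much more expensive than removing a leftover valence electron — K and Na have the largest IE_2 here.
Valence configurations: Si⁺ [Ne]3s²3p¹, S⁺ [Ne]3s²3p³.
Approximate IE_2 values (kJ/mol): Si 1577, S 2252, Na 4562, K 3052.
Hence IE_2: Si < S < K < Na.

Si, S, K, Na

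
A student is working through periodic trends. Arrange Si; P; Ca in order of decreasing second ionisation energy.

P > Si > Ca

The second ionization energy removes an electron from the +1 ion. For each element: Si⁺ still has 3 valence electrons; P⁺ still has 4 valence electrons; Ca⁺ still has 1 valence electron.
All are still removing valence electrons, so compare the +1 ions as you would atoms: IE_2 generally rises across a period (higher Z_eff) and falls down a group (larger shell), subject to the usual subshell exceptions.
Valence configurations: Si⁺ [Ne]3s²3p¹, P⁺ [Ne]3s²3p², Ca⁺ [Ar]4s¹.
The numbers (kJ/mol): Si 1577, P 1907, Ca 1145.
So the second ionization energies run Ca < Si < P.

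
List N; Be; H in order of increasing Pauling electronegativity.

H is in period 1, group 1; Be is in period 2, group 2; N is in period 2, group 15.
Atoms toward the upper right of the periodic table pull bonding electrons most strongly.
Here both period and group differ, so the two effects have to be weighed against each other.
H > Be: the two effects oppose for this pair; the down-group effect wins (2.20 vs 1.57).
N > H: period and group pull opposite ways; the across-period shift dominates (3.04 vs 2.20).
For reference (Pauling): H 2.20, Be 1.57, N 3.04.
So from lowest to highest: Be < H < N.

Be < H < N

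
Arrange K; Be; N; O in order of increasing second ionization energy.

After 1 electron has been removed, what remains? K⁺ is the bare [Ar] core; Be⁺ still has 1 valence electron; N⁺ still has 4 valence electrons; O⁺ still has 5 valence electrons.
Usually core removal costs more than valence removal, but here the competition is close: a tightly held n=2 valence electron can cost more to remove than an n=3 core electron, so the actual values have to decide it.
Valence configurations: Be⁺ [He]2s¹, N⁺ [He]2s²2p², O⁺ [He]2s²2p³.
The numbers (kJ/mol): K 3052, Be 1757, N 2856, O 3388.
Overall IE_2 order: Be < N < K < O.

Be, N, K, O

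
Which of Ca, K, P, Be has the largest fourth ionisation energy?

Be

The fourth ionization energy removes an electron from the +3 ion. For each element: Ca³⁺ is already 1 electron into the core; K³⁺ is already 2 electrons into the core; P³⁺ still has 2 valence electrons; Be³⁺ is already 1 electron into the core.
Core electrons are held far more tightly than valence electrons, so K, Ca and Be top the IE_4 order.
Tabulated IE_4 (kJ/mol): Ca 6491, K 5877, P 4964, Be 21007.
Putting it together, IE_4: P < K < Ca < Be.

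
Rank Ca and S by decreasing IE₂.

The second ionization energy removes an electron from the +1 ion. For each element: Ca⁺ still has 1 valence electron; S⁺ still has 5 valence electrons.
All are still removing valence electrons, so compare the +1 ions as you would atoms: IE_2 generally rises across a period (higher Z_eff) and falls down a group (larger shell), subject to the usual subshell exceptions.
Valence configurations: Ca⁺ [Ar]4s¹, S⁺ [Ne]3s²3p³.
Approximate IE_2 values (kJ/mol): Ca 1145, S 2252.
Hence IE_2: Ca < S.

S > Ca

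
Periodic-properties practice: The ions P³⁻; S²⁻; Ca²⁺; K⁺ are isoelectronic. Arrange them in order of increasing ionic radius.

All of these have 18 electrons, so size is governed by nuclear charge alone: the more protons, the stronger the pull on the same electron cloud, and the smaller the ion.
Nuclear charges: Ca²⁺ (Z=20), K⁺ (Z=19), S²⁻ (Z=16), P³⁻ (Z=15).
Smallest to largest: Ca²⁺ < K⁺ < S²⁻ < P³⁻.

Ca²⁺ < K⁺ < S²⁻ < P³⁻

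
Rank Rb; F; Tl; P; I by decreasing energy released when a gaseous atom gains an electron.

F, I, P, Rb, Tl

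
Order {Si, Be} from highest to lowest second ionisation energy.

Be > Si

After 1 electron has been removed, what remains? Si⁺ still has 3 valence electrons; Be⁺ still has 1 valence electron.
All are still removing valence electrons, so compare the +1 ions as you would atoms: IE_2 generally rises across a period (higher Z_eff) and falls down a group (larger shell), subject to the usual subshell exceptions.
Valence configurations: Si⁺ [Ne]3s²3p¹, Be⁺ [He]2s¹.
The numbers (kJ/mol): Si 1577, Be 1757.
So the second ionization energies run Si < Be.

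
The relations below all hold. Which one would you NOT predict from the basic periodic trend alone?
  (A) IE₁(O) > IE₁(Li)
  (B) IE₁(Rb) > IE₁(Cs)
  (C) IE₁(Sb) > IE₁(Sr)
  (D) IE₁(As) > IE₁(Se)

(D)

The general trend: IE₁ increases across a period and decreases down a group.
(A) O (period 2, group 16) vs Li (period 2, group 1): the stated order agrees with the simple trend.
(B) Rb (period 5, group 1) vs Cs (period 6, group 1): the stated order agrees with the simple trend.
(C) Sb (period 5, group 15) vs Sr (period 5, group 2): the stated order agrees with the simple trend.
(D) As (period 4, group 15) vs Se (period 4, group 16): the stated order contradicts the simple trend.
The exception is (D): Se (4p⁴) ionizes more easily than half-filled As (4p³).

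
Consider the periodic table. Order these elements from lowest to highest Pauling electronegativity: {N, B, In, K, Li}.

EN rises left→right (higher Z_eff, smaller atoms) and falls top→bottom (larger, more shielded atoms).
These span different periods and groups, so the two trends combine.
Li > K: they share group 1; the group trend gives Li the larger value.
In > Li: period and group pull opposite ways; the across-period shift dominates (1.78 vs 0.98).
B > In: B sits above In in group 13, so the down-group effect alone puts B higher.
N > B: both are in period 2; the period trend gives N the larger value.
Tabulated electronegativity (Pauling): Li 0.98, B 2.04, N 3.04, K 0.82, In 1.78.
So from lowest to highest: K < Li < In < B < N.

K < Li < In < B < N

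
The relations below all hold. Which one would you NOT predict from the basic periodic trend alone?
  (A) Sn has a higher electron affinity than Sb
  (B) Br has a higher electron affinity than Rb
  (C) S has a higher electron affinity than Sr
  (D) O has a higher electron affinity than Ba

The general trend: electron affinity increases across a period and decreases down a group.
(A) Sn (period 5, group 14) vs Sb (period 5, group 15): the stated order contradicts the simple trend.
(B) Br (period 4, group 17) vs Rb (period 5, group 1): the stated order agrees with the simple trend.
(C) S (period 3, group 16) vs Sr (period 5, group 2): the stated order agrees with the simple trend.
(D) O (period 2, group 16) vs Ba (period 6, group 2): the stated order agrees with the simple trend.
The exception is (A): adding an electron to Sb's half-filled 5p³ is unfavourable, so Sn has the more exothermic EA.

(A)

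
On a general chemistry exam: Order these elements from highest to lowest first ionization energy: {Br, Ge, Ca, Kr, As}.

Ca is in period 4, group 2; Ge is in period 4, group 14; As is in period 4, group 15; Br is in period 4, group 17; Kr is in period 4, group 18.
Across a period the outer electron is held more tightly (higher IE₁); down a group it sits in a higher shell, more shielded, and comes off more easily.
All lie in period 4, so first ionization energy increases left to right.
So from highest to lowest: Kr > Br > As > Ge > Ca.

Kr, Br, As, Ge, Ca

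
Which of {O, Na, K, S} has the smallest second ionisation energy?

S

IE_2 is the cost of taking one more electron from the +1 cation: O⁺ still has 5 valence electrons; Na⁺ is the bare [Ne] core; K⁺ is the bare [Ar] core; S⁺ still has 5 valence electrons.
Usually core removal costs more than valence removal, but here the competition is close: a tightly held n=2 valence electron can cost more to remove than an n=3 core electron, so the actual values have to decide it.
Valence configurations: O⁺ [He]2s²2p³, S⁺ [Ne]3s²3p³.
Approximate IE_2 values (kJ/mol): O 3388, Na 4562, K 3052, S 2252.
Overall IE_2 order: S < K < O < Na.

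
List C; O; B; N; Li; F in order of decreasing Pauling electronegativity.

Li is in period 2, group 1; B is in period 2, group 13; C is in period 2, group 14; N is in period 2, group 15; O is in period 2, group 16; F is in period 2, group 17.
Electronegativity increases across a period and decreases down a group, tracking effective nuclear charge and atomic size.
All lie in period 2, so electronegativity increases left to right.
So from highest to lowest: F > O > N > C > B > Li.

F > O > N > C > B > Li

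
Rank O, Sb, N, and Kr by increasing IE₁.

Sb < O < Kr < N

N is in period 2, group 15; O is in period 2, group 16; Kr is in period 4, group 18; Sb is in period 5, group 15.
IE₁ increases left→right with effective nuclear charge and decreases top→bottom as the valence shell moves farther out.
These span different periods and groups, so the two trends combine.
O > Sb: both effects reinforce here, so O is clearly the higher of the two.
Kr > O: the two effects oppose for this pair; the across-period effect wins (1351 vs 1314 kJ/mol).
N > Kr: the two effects oppose for this pair; the down-group effect wins (1402 vs 1351 kJ/mol).
Note the exception: N has a higher first ionization energy than O, contrary to the simple trend — pairing an electron in O's 2p⁴ costs repulsion energy, so O ionizes more easily than half-filled N (2p³).
For reference (kJ/mol): N 1402, O 1314, Kr 1351, Sb 831.
So from lowest to highest: Sb < O < Kr < N.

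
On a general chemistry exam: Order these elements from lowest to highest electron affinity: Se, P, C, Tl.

Tl < P < C < Se

EA tends to increase across a period and decrease down a group, though the pattern is less regular than for IE or radius.
These span different periods and groups, so the two trends combine.
P > Tl: relative to Tl, both the across-period and down-group shifts push P's electron affinity up.
C > P: period and group pull opposite ways; the down-group shift dominates (122 vs 72 kJ/mol).
Se > C: the two effects oppose for this pair; the across-period effect wins (195 vs 122 kJ/mol).
Approximate values (kJ/mol): C 122, P 72, Se 195, Tl 19.
So from lowest to highest: Tl < P < C < Se.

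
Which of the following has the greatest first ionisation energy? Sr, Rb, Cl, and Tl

First ionization energy rises across a period (greater Z_eff holds electrons more tightly) and falls down a group (valence electrons are farther from the nucleus).
These span different periods and groups, so the two trends combine.
Sr > Rb: both are in period 5; the period trend gives Sr the larger value.
Tl > Sr: period and group pull opposite ways; the across-period shift dominates (589 vs 550 kJ/mol).
Cl > Tl: both effects reinforce here, so Cl is clearly the higher of the two.
For reference (kJ/mol): Cl 1251, Rb 403, Sr 550, Tl 589.
The greatest first ionisation energy among these belongs to Cl.

Cl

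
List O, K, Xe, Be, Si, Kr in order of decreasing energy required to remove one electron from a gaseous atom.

First ionization energy rises across a period (greater Z_eff holds electrons more tightly) and falls down a group (valence electrons are farther from the nucleus).
Here both period and group differ, so the two effects have to be weighed against each other.
Si > K: relative to K, both the across-period and down-group shifts push Si's first ionization energy up.
Be > Si: period and group pull opposite ways; the down-group shift dominates (900 vs 786 kJ/mol).
Xe > Be: period and group pull opposite ways; the across-period shift dominates (1170 vs 900 kJ/mol).
O > Xe: the two effects oppose for this pair; the down-group effect wins (1314 vs 1170 kJ/mol).
Kr > O: the two effects oppose for this pair; the across-period effect wins (1351 vs 1314 kJ/mol).
Approximate values (kJ/mol): Be 900, O 1314, Si 786, K 419, Kr 1351, Xe 1170.
So from highest to lowest: Kr > O > Xe > Be > Si > K.

Kr, O, Xe, Be, Si, K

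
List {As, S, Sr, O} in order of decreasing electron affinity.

S, O, As, Sr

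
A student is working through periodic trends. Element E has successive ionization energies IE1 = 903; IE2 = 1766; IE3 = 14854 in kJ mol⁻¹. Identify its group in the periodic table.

Group 2

Look for the largest jump between consecutive ionization energies: IE3/IE2 ≈ 8.4, far larger than any earlier ratio.
That jump marks the point where a core electron is being removed. So the atom has 2 valence electrons.
A main-group element with 2 valence electrons is in group 2.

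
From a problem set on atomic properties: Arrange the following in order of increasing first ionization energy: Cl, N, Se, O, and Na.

Na, Se, Cl, O, N

N is in period 2, group 15; O is in period 2, group 16; Na is in period 3, group 1; Cl is in period 3, group 17; Se is in period 4, group 16.
IE₁ increases left→right with effective nuclear charge and decreases top→bottom as the valence shell moves farther out.
These span different periods and groups, so the two trends combine.
Se > Na: period and group pull opposite ways; the across-period shift dominates (941 vs 496 kJ/mol).
Cl > Se: relative to Se, both the across-period and down-group shifts push Cl's first ionization energy up.
O > Cl: period and group pull opposite ways; the down-group shift dominates (1314 vs 1251 kJ/mol).
N > O: this pair runs against the simple trend — see the exception note.
Note the exception: N has a higher first ionization energy than O, contrary to the simple trend — pairing an electron in O's 2p⁴ costs repulsion energy, so O ionizes more easily than half-filled N (2p³).
Approximate values (kJ/mol): N 1402, O 1314, Na 496, Cl 1251, Se 941.
So from lowest to highest: Na < Se < Cl < O < N.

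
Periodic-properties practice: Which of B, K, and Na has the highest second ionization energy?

Na

Consider each +1 ion: B⁺ still has 2 valence electrons; K⁺ is the bare [Ar] core; Na⁺ is the bare [Ne] core.
Core electrons are held far more tightly than valence electrons, so K and Na top the IE_2 order.
Approximate IE_2 values (kJ/mol): B 2427, K 3052, Na 4562.
Overall IE_2 order: B < K < Na.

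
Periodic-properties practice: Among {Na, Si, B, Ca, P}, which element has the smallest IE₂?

Ca

Consider each +1 ion: Na⁺ is the bare [Ne] core; Si⁺ still has 3 valence electrons; B⁺ still has 2 valence electrons; Ca⁺ still has 1 valence electron; P⁺ still has 4 valence electrons.
Pulling an electron out of a noble-gas core costs far more than removing a remaining valence electron, so Na sits at the high end of IE_2.
Valence configurations: Si⁺ [Ne]3s²3p¹, B⁺ [He]2s², Ca⁺ [Ar]4s¹, P⁺ [Ne]3s²3p².
Approximate IE_2 values (kJ/mol): Na 4562, Si 1577, B 2427, Ca 1145, P 1907.
Overall IE_2 order: Ca < Si < P < B < Na.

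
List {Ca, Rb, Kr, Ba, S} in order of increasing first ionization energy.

Rb, Ba, Ca, S, Kr

S is in period 3, group 16; Ca is in period 4, group 2; Kr is in period 4, group 18; Rb is in period 5, group 1; Ba is in period 6, group 2.
IE₁ increases left→right with effective nuclear charge and decreases top→bottom as the valence shell moves farther out.
Here both period and group differ, so the two effects have to be weighed against each other.
Ba > Rb: the two effects oppose for this pair; the across-period effect wins (503 vs 403 kJ/mol).
Ca > Ba: they share group 2; the group trend gives Ca the larger value.
S > Ca: relative to Ca, both the across-period and down-group shifts push S's first ionization energy up.
Kr > S: period and group pull opposite ways; the across-period shift dominates (1351 vs 1000 kJ/mol).
Approximate values (kJ/mol): S 1000, Ca 590, Kr 1351, Rb 403, Ba 503.
So from lowest to highest: Rb < Ba < Ca < S < Kr.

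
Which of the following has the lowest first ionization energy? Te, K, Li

K

Li is in period 2, group 1; K is in period 4, group 1; Te is in period 5, group 16.
First ionization energy rises across a period (greater Z_eff holds electrons more tightly) and falls down a group (valence electrons are farther from the nucleus).
These span different periods and groups, so the two trends combine.
Li > K: Li sits above K in group 1, so the down-group effect alone puts Li higher.
Te > Li: the two effects oppose for this pair; the across-period effect wins (869 vs 520 kJ/mol).
For reference (kJ/mol): Li 520, K 419, Te 869.
The lowest first ionization energy among these belongs to K.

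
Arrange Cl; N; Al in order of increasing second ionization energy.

Al, Cl, N

After 1 electron has been removed, what remains? Cl⁺ still has 6 valence electrons; N⁺ still has 4 valence electrons; Al⁺ still has 2 valence electrons.
All are still removing valence electrons, so compare the +1 ions as you would atoms: IE_2 generally rises across a period (higher Z_eff) and falls down a group (larger shell), subject to the usual subshell exceptions.
Valence configurations: Cl⁺ [Ne]3s²3p⁴, N⁺ [He]2s²2p², Al⁺ [Ne]3s².
Tabulated IE_2 (kJ/mol): Cl 2298, N 2856, Al 1817.
So the second ionization energies run Al < Cl < N.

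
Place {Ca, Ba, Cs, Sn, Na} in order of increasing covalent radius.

Sn < Na < Ca < Ba < Cs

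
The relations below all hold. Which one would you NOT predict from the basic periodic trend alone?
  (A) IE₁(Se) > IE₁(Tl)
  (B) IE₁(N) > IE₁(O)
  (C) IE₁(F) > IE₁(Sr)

(B)

The general trend: first ionisation energy increases across a period and decreases down a group.
(A) Se (period 4, group 16) vs Tl (period 6, group 13): the stated order agrees with the simple trend.
(B) N (period 2, group 15) vs O (period 2, group 16): the stated order contradicts the simple trend.
(C) F (period 2, group 17) vs Sr (period 5, group 2): the stated order agrees with the simple trend.
The exception is (B): pairing an electron in O's 2p⁴ costs repulsion energy, so O ionizes more easily than half-filled N (2p³).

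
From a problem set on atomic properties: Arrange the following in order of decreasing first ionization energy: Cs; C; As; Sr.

Across a period the outer electron is held more tightly (higher IE₁); down a group it sits in a higher shell, more shielded, and comes off more easily.
These span different periods and groups, so the two trends combine.
Sr > Cs: relative to Cs, both the across-period and down-group shifts push Sr's first ionization energy up.
As > Sr: both effects reinforce here, so As is clearly the higher of the two.
C > As: period and group pull opposite ways; the down-group shift dominates (1086 vs 947 kJ/mol).
For reference (kJ/mol): C 1086, As 947, Sr 550, Cs 376.
So from highest to lowest: C > As > Sr > Cs.

C > As > Sr > Cs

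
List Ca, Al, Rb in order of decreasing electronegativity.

Electronegativity increases across a period and decreases down a group, tracking effective nuclear charge and atomic size.
Neither a single period nor a single group — weigh both effects.
Ca > Rb: relative to Rb, both the across-period and down-group shifts push Ca's electronegativity up.
Al > Ca: both effects reinforce here, so Al is clearly the higher of the two.
Tabulated electronegativity (Pauling): Al 1.61, Ca 1.00, Rb 0.82.
So from highest to lowest: Al > Ca > Rb.

Al > Ca > Rb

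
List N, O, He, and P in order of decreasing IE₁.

He, N, O, P

Removing the outermost electron gets harder across a period and easier down a group.
Here both period and group differ, so the two effects have to be weighed against each other.
O > P: relative to P, both the across-period and down-group shifts push O's first ionization energy up.
N > O: this pair runs against the simple trend — see the exception note.
He > N: both effects reinforce here, so He is clearly the higher of the two.
Note the exception: N has a higher first ionization energy than O, contrary to the simple trend — pairing an electron in O's 2p⁴ costs repulsion energy, so O ionizes more easily than half-filled N (2p³).
For reference (kJ/mol): He 2372, N 1402, O 1314, P 1012.
So from highest to lowest: He > N > O > P.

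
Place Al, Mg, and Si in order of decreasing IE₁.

Si > Mg > Al

First ionization energy rises across a period (greater Z_eff holds electrons more tightly) and falls down a group (valence electrons are farther from the nucleus).
All lie in period 3; the across-period trend (first ionization energy increases left to right) applies, with the exception below.
Note the exception: Mg has a higher first ionization energy than Al, contrary to the simple trend — Al's single 3p electron is easier to remove than one from Mg's filled 3s².
For reference (kJ/mol): Mg 738, Al 578, Si 786.
So from highest to lowest: Si > Mg > Al.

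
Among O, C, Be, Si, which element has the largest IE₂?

O

The second ionization energy removes an electron from the +1 ion. For each element: O⁺ still has 5 valence electrons; C⁺ still has 3 valence electrons; Be⁺ still has 1 valence electron; Si⁺ still has 3 valence electrons.
All are still removing valence electrons, so compare the +1 ions as you would atoms: IE_2 generally rises across a period (higher Z_eff) and falls down a group (larger shell), subject to the usual subshell exceptions.
Valence configurations: O⁺ [He]2s²2p³, C⁺ [He]2s²2p¹, Be⁺ [He]2s¹, Si⁺ [Ne]3s²3p¹.
Approximate IE_2 values (kJ/mol): O 3388, C 2353, Be 1757, Si 1577.
So the second ionization energies run Si < Be < C < O.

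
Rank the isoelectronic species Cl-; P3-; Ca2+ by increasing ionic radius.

All of these have 18 electrons, so size is governed by nuclear charge alone: the more protons, the stronger the pull on the same electron cloud, and the smaller the ion.
Nuclear charges: Ca2+ (Z=20), Cl- (Z=17), P3- (Z=15).
Smallest to largest: Ca2+ < Cl- < P3-.

Ca2+ < Cl- < P3-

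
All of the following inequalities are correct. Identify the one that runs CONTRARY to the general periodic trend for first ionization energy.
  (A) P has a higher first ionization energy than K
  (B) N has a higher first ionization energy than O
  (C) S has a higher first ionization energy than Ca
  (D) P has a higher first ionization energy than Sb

(B)

The general trend: first ionization energy increases across a period and decreases down a group.
(A) P (period 3, group 15) vs K (period 4, group 1): the stated order agrees with the simple trend.
(B) N (period 2, group 15) vs O (period 2, group 16): the stated order contradicts the simple trend.
(C) S (period 3, group 16) vs Ca (period 4, group 2): the stated order agrees with the simple trend.
(D) P (period 3, group 15) vs Sb (period 5, group 15): the stated order agrees with the simple trend.
The exception is (B): pairing an electron in O's 2p⁴ costs repulsion energy, so O ionizes more easily than half-filled N (2p³).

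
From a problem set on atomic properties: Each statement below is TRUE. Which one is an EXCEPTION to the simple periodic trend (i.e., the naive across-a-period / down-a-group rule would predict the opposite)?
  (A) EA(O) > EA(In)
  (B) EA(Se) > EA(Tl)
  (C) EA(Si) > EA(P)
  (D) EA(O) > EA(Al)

The general trend: electron affinity increases across a period and decreases down a group.
(A) O (period 2, group 16) vs In (period 5, group 13): the stated order agrees with the simple trend.
(B) Se (period 4, group 16) vs Tl (period 6, group 13): the stated order agrees with the simple trend.
(C) Si (period 3, group 14) vs P (period 3, group 15): the stated order contradicts the simple trend.
(D) O (period 2, group 16) vs Al (period 3, group 13): the stated order agrees with the simple trend.
The exception is (C): adding an electron to P's half-filled 3p³ is unfavourable, so Si (3p²) has the more exothermic EA.

(C)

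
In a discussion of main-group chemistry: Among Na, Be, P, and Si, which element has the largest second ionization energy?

IE_2 is the cost of taking one more electron from the +1 cation: Na⁺ is the bare [Ne] core; Be⁺ still has 1 valence electron; P⁺ still has 4 valence electrons; Si⁺ still has 3 valence electrons.
Pulling an electron out of a noble-gas core costs far more than removing a remaining valence electron, so Na sits at the high end of IE_2.
Valence configurations: Be⁺ [He]2s¹, P⁺ [Ne]3s²3p², Si⁺ [Ne]3s²3p¹.
The numbers (kJ/mol): Na 4562, Be 1757, P 1907, Si 1577.
Putting it together, IE_2: Si < Be < P < Na.

Na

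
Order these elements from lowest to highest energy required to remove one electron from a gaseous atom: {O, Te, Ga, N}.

N is in period 2, group 15; O is in period 2, group 16; Ga is in period 4, group 13; Te is in period 5, group 16.
Removing the outermost electron gets harder across a period and easier down a group.
Here both period and group differ, so the two effects have to be weighed against each other.
Te > Ga: period and group pull opposite ways; the across-period shift dominates (869 vs 579 kJ/mol).
O > Te: they share group 16; the group trend gives O the larger value.
N > O: this pair runs against the simple trend — see the exception note.
Note the exception: N has a higher first ionization energy than O, contrary to the simple trend — pairing an electron in O's 2p⁴ costs repulsion energy, so O ionizes more easily than half-filled N (2p³).
For reference (kJ/mol): N 1402, O 1314, Ga 579, Te 869.
So from lowest to highest: Ga < Te < O < N.

Ga < Te < O < N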